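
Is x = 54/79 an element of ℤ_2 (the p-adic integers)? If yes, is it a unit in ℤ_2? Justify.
x ∈ ℤ_2 but not a unit; v_2(x) = 1 > 0

ℤ_2 = {x ∈ ℚ_2 : v_2(x) ≥ 0} and ℤ_2^× = {x ∈ ℤ_2 : v_2(x) = 0}. Here v_2(54/79) = v_2(num) − v_2(den) = 1; compare against these criteria.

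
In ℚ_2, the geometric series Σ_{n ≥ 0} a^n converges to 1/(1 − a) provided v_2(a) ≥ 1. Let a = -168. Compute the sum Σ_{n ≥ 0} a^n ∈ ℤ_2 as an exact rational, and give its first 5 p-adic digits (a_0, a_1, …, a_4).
Σ a^n = 1/(1 − a) = 1/169;  first 5 digits = (1, 0, 0, 1, 1)

v_2(a) = 3 ≥ 1, so the series converges in ℤ_2 to 1/(1 − a) = 1/(1 − (-168)) = 1/169. Expand this rational in ℤ_2: compute digits iteratively via d_i = x_i mod 2, x_{i+1} = (x_i − d_i)/2. The first 5 digits are (1, 0, 0, 1, 1).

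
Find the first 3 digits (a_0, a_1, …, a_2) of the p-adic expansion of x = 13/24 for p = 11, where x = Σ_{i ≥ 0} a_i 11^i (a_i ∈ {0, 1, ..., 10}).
(a_0, …, a_2) = (1, 5, 0)

v_11(13/24) = 0 (numerator and denominator both coprime to 11), so x ∈ ℤ_11^×. Compute digits iteratively via a_i = x_i mod 11, x_{i+1} = (x_i − a_i)/11, with x_0 = x:
  x_0 = 13/24;  a_0 = 1;  x_1 = (x_0 − 1)/11 = -1/24
  x_1 = -1/24;  a_1 = 5;  x_2 = (x_1 − 5)/11 = -11/24
  x_2 = -11/24;  a_2 = 0;  x_3 = (x_2 − 0)/11 = -1/24
Digits: (1, 5, 0).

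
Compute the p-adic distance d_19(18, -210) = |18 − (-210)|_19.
d_19(18, -210) = 1/19

Step 1 — x − y = 18 − (-210) = 228. Step 2 — v_19(228) = 1 (factor: 228 = (19^1 · 12); the sign does not affect v_p). Step 3 — |x − y|_19 = 19^{-1} = 1/19.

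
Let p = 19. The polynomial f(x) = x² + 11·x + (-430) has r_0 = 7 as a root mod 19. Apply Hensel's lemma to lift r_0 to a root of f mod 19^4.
r_3 = 38083 (mod 130321)

Hensel: r_{i+1} = r_i − f(r_i)·(f′(r_i))^{-1} mod 19^{i+2}, f′(x) = 2x + 11. Iterate:
  r_0 = 7 (mod 19)
  r_1 = 178 (mod 361)
  r_2 = 3788 (mod 6859)
  r_3 = 38083 (mod 130321)
Final: r = 38083 satisfies f(r) ≡ 0 mod 19^4.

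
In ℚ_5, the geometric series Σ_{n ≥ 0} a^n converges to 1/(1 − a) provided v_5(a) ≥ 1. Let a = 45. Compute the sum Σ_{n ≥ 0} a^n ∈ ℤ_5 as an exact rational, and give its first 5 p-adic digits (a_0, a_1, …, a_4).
Σ a^n = 1/(1 − a) = -1/44;  first 5 digits = (1, 4, 2, 0, 0)

v_5(a) = 1 ≥ 1, so the series converges in ℤ_5 to 1/(1 − a) = 1/(1 − 45) = -1/44. Expand this rational in ℤ_5: compute digits iteratively via d_i = x_i mod 5, x_{i+1} = (x_i − d_i)/5. The first 5 digits are (1, 4, 2, 0, 0).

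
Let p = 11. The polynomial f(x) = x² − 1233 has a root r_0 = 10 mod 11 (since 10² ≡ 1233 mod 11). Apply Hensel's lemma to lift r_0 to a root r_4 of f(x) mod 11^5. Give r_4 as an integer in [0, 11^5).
r_4 = 107920 (mod 161051)

Hensel's recurrence: r_{i+1} = r_i − f(r_i)·(f′(r_i))^{-1} mod 11^{i+2}, with f′(x) = 2x. Iterate:
  r_0 = 10 (mod 11)
  r_1 = 109 (mod 121)
  r_2 = 109 (mod 1331)
  r_3 = 5433 (mod 14641)
  r_4 = 107920 (mod 161051)
Final: r_4 = 107920, and one checks f(r_4) ≡ 0 mod 11^5.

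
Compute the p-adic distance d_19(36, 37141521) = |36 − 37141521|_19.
d_19(36, 37141521) = 1/2476099

Step 1 — x − y = 36 − 37141521 = -37141485. Step 2 — v_19(-37141485) = 5 (factor: -37141485 = −(19^5 · 15); the sign does not affect v_p). Step 3 — |x − y|_19 = 19^{-5} = 1/2476099.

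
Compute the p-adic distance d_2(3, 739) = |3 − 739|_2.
d_2(3, 739) = 1/32

Step 1 — x − y = 3 − 739 = -736. Step 2 — v_2(-736) = 5 (factor: -736 = −(2^5 · 23); the sign does not affect v_p). Step 3 — |x − y|_2 = 2^{-5} = 1/32.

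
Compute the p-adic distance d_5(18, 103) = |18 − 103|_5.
d_5(18, 103) = 1/5

Step 1 — x − y = 18 − 103 = -85. Step 2 — v_5(-85) = 1 (factor: -85 = −(5^1 · 17); the sign does not affect v_p). Step 3 — |x − y|_5 = 5^{-1} = 1/5.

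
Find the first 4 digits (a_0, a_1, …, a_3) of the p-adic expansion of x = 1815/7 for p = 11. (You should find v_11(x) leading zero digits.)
(a_0, …, a_3) = (0, 0, 10, 4)

v_11(1815/7) = 2, so a_0 = ... = a_1 = 0. Factor out: x = 11^2 · u with u = 15/7 a unit in ℤ_11. Expand u iteratively via a_{v+i} = u_i mod 11, u_{i+1} = (u_i − a_{v+i})/11:
  u_0 = 15/7;  a_2 = 10;  u_1 = (u_0 − 10)/11 = -5/7
  u_1 = -5/7;  a_3 = 4;  u_2 = (u_1 − 4)/11 = -3/7
Digits: (0, 0, 10, 4).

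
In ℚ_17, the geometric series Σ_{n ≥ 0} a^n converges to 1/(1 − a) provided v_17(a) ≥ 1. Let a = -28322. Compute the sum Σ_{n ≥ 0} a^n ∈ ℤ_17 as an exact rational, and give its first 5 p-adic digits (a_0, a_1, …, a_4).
Σ a^n = 1/(1 − a) = 1/28323;  first 5 digits = (1, 0, 4, 11, 15)

v_17(a) = 2 ≥ 1, so the series converges in ℤ_17 to 1/(1 − a) = 1/(1 − (-28322)) = 1/28323. Expand this rational in ℤ_17: compute digits iteratively via d_i = x_i mod 17, x_{i+1} = (x_i − d_i)/17. The first 5 digits are (1, 0, 4, 11, 15).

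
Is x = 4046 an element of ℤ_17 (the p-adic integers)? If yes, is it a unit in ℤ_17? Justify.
x ∈ ℤ_17 but not a unit; v_17(x) = 2 > 0

ℤ_17 = {x ∈ ℚ_17 : v_17(x) ≥ 0} and ℤ_17^× = {x ∈ ℤ_17 : v_17(x) = 0}. Here v_17(4046) = v_17(num) − v_17(den) = 2; compare against these criteria.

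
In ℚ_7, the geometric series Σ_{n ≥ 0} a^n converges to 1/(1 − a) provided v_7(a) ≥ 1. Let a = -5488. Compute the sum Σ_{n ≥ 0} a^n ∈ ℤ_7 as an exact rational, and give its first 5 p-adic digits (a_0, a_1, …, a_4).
Σ a^n = 1/(1 − a) = 1/5489;  first 5 digits = (1, 0, 0, 5, 4)

v_7(a) = 3 ≥ 1, so the series converges in ℤ_7 to 1/(1 − a) = 1/(1 − (-5488)) = 1/5489. Expand this rational in ℤ_7: compute digits iteratively via d_i = x_i mod 7, x_{i+1} = (x_i − d_i)/7. The first 5 digits are (1, 0, 0, 5, 4).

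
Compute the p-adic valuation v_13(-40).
v_13(-40) = 0

v_13(n) is the largest exponent k such that 13^k divides n. Factor out: -40 = -13^0 · 40. (Sign doesn't affect v_p.) So v_13(-40) = 0.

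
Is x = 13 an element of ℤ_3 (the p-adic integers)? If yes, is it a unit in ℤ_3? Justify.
x ∈ ℤ_3^× (unit); v_3(x) = 0

ℤ_3 = {x ∈ ℚ_3 : v_3(x) ≥ 0} and ℤ_3^× = {x ∈ ℤ_3 : v_3(x) = 0}. Here v_3(13) = v_3(num) − v_3(den) = 0; compare against these criteria.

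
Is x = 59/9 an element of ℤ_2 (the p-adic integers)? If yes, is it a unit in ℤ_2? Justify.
x ∈ ℤ_2^× (unit); v_2(x) = 0

ℤ_2 = {x ∈ ℚ_2 : v_2(x) ≥ 0} and ℤ_2^× = {x ∈ ℤ_2 : v_2(x) = 0}. Here v_2(59/9) = v_2(num) − v_2(den) = 0; compare against these criteria.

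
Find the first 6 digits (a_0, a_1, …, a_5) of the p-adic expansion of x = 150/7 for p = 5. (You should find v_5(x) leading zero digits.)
(a_0, …, a_5) = (0, 0, 3, 1, 4, 2)

v_5(150/7) = 2, so a_0 = ... = a_1 = 0. Factor out: x = 5^2 · u with u = 6/7 a unit in ℤ_5. Expand u iteratively via a_{v+i} = u_i mod 5, u_{i+1} = (u_i − a_{v+i})/5:
  u_0 = 6/7;  a_2 = 3;  u_1 = (u_0 − 3)/5 = -3/7
  u_1 = -3/7;  a_3 = 1;  u_2 = (u_1 − 1)/5 = -2/7
  u_2 = -2/7;  a_4 = 4;  u_3 = (u_2 − 4)/5 = -6/7
  u_3 = -6/7;  a_5 = 2;  u_4 = (u_3 − 2)/5 = -4/7
Digits: (0, 0, 3, 1, 4, 2).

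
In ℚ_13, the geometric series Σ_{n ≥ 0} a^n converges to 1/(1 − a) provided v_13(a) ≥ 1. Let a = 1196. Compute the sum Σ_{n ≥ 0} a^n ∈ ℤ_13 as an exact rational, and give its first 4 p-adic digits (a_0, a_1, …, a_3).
Σ a^n = 1/(1 − a) = -1/1195;  first 4 digits = (1, 1, 8, 2)

v_13(a) = 1 ≥ 1, so the series converges in ℤ_13 to 1/(1 − a) = 1/(1 − 1196) = -1/1195. Expand this rational in ℤ_13: compute digits iteratively via d_i = x_i mod 13, x_{i+1} = (x_i − d_i)/13. The first 4 digits are (1, 1, 8, 2).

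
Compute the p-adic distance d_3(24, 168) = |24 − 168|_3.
d_3(24, 168) = 1/9

Step 1 — x − y = 24 − 168 = -144. Step 2 — v_3(-144) = 2 (factor: -144 = −(3^2 · 16); the sign does not affect v_p). Step 3 — |x − y|_3 = 3^{-2} = 1/9.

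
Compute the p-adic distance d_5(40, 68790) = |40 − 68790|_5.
d_5(40, 68790) = 1/3125

Step 1 — x − y = 40 − 68790 = -68750. Step 2 — v_5(-68750) = 5 (factor: -68750 = −(5^5 · 22); the sign does not affect v_p). Step 3 — |x − y|_5 = 5^{-5} = 1/3125.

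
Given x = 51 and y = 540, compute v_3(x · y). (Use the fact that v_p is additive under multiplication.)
v_3(27540) = 4

v_p(x) = 1 (factor: 51 = 3^1 · 17); v_p(y) = 3 (factor: 540 = 3^3 · 20). Additivity: v_p(xy) = v_p(x) + v_p(y) = 1 + 3 = 4. (Direct check: xy = 27540 = 3^4 · (340).)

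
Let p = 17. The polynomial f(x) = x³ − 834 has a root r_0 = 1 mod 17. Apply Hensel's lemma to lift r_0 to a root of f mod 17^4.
r_3 = 65111 (mod 83521)

Hensel: r_{i+1} = r_i − f(r_i)/f′(r_i) mod 17^{i+2}, where f′(x) = 3x². Iterate:
  r_0 = 1 (mod 17)
  r_1 = 86 (mod 289)
  r_2 = 1242 (mod 4913)
  r_3 = 65111 (mod 83521)
Final: r = 65111 with f(r) ≡ 0 mod 17^4.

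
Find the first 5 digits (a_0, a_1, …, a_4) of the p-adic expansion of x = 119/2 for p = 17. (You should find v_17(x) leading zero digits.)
(a_0, …, a_4) = (0, 12, 8, 8, 8)

v_17(119/2) = 1, so a_0 = ... = a_0 = 0. Factor out: x = 17^1 · u with u = 7/2 a unit in ℤ_17. Expand u iteratively via a_{v+i} = u_i mod 17, u_{i+1} = (u_i − a_{v+i})/17:
  u_0 = 7/2;  a_1 = 12;  u_1 = (u_0 − 12)/17 = -1/2
  u_1 = -1/2;  a_2 = 8;  u_2 = (u_1 − 8)/17 = -1/2
  u_2 = -1/2;  a_3 = 8;  u_3 = (u_2 − 8)/17 = -1/2
  u_3 = -1/2;  a_4 = 8;  u_4 = (u_3 − 8)/17 = -1/2
Digits: (0, 12, 8, 8, 8).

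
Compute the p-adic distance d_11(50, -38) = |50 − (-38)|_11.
d_11(50, -38) = 1/11

Step 1 — x − y = 50 − (-38) = 88. Step 2 — v_11(88) = 1 (factor: 88 = (11^1 · 8); the sign does not affect v_p). Step 3 — |x − y|_11 = 11^{-1} = 1/11.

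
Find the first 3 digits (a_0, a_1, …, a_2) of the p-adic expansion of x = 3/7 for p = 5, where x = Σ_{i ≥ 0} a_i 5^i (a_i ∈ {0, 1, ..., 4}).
(a_0, …, a_2) = (4, 0, 2)

v_5(3/7) = 0 (numerator and denominator both coprime to 5), so x ∈ ℤ_5^×. Compute digits iteratively via a_i = x_i mod 5, x_{i+1} = (x_i − a_i)/5, with x_0 = x:
  x_0 = 3/7;  a_0 = 4;  x_1 = (x_0 − 4)/5 = -5/7
  x_1 = -5/7;  a_1 = 0;  x_2 = (x_1 − 0)/5 = -1/7
  x_2 = -1/7;  a_2 = 2;  x_3 = (x_2 − 2)/5 = -3/7
Digits: (4, 0, 2).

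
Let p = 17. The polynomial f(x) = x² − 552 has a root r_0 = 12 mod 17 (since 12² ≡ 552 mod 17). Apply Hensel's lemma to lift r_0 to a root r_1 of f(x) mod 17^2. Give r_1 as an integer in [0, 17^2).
r_1 = 29 (mod 289)

Hensel's recurrence: r_{i+1} = r_i − f(r_i)·(f′(r_i))^{-1} mod 17^{i+2}, with f′(x) = 2x. Iterate:
  r_0 = 12 (mod 17)
  r_1 = 29 (mod 289)
Final: r_1 = 29, and one checks f(r_1) ≡ 0 mod 17^2.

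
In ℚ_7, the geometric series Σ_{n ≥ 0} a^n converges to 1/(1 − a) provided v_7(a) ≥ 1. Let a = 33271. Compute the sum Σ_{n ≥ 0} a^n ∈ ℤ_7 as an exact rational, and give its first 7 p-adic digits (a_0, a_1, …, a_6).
Σ a^n = 1/(1 − a) = -1/33270;  first 7 digits = (1, 0, 0, 6, 6, 1, 1)

v_7(a) = 3 ≥ 1, so the series converges in ℤ_7 to 1/(1 − a) = 1/(1 − 33271) = -1/33270. Expand this rational in ℤ_7: compute digits iteratively via d_i = x_i mod 7, x_{i+1} = (x_i − d_i)/7. The first 7 digits are (1, 0, 0, 6, 6, 1, 1).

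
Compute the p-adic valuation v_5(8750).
v_5(8750) = 4

v_5(n) is the largest exponent k such that 5^k divides n. Factor out: 8750 = 5^4 · 14. (Sign doesn't affect v_p.) So v_5(8750) = 4.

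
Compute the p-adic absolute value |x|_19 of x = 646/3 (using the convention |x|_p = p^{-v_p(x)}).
|646/3|_19 = 1/19

Step 1 — compute v_19(x) by factoring powers of 19 out of the numerator and denominator: v_19(646/3) = 1. Step 2 — apply |x|_p = p^{-v_p(x)} = 19^{-1} = 1/19.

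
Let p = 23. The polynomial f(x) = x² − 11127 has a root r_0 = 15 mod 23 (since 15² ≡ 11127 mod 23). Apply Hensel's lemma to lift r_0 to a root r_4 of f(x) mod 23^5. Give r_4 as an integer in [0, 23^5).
r_4 = 3261875 (mod 6436343)

Hensel's recurrence: r_{i+1} = r_i − f(r_i)·(f′(r_i))^{-1} mod 23^{i+2}, with f′(x) = 2x. Iterate:
  r_0 = 15 (mod 23)
  r_1 = 61 (mod 529)
  r_2 = 1119 (mod 12167)
  r_3 = 183624 (mod 279841)
  r_4 = 3261875 (mod 6436343)
Final: r_4 = 3261875, and one checks f(r_4) ≡ 0 mod 23^5.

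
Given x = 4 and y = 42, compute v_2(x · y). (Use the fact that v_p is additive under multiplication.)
v_2(168) = 3

v_p(x) = 2 (factor: 4 = 2^2 · 1); v_p(y) = 1 (factor: 42 = 2^1 · 21). Additivity: v_p(xy) = v_p(x) + v_p(y) = 2 + 1 = 3. (Direct check: xy = 168 = 2^3 · (21).)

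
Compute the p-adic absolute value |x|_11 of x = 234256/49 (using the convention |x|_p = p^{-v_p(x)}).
|234256/49|_11 = 1/14641

Step 1 — compute v_11(x) by factoring powers of 11 out of the numerator and denominator: v_11(234256/49) = 4. Step 2 — apply |x|_p = p^{-v_p(x)} = 11^{-4} = 1/14641.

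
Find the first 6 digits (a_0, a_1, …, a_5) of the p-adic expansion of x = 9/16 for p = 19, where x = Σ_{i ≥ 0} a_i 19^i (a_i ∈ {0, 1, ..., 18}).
(a_0, …, a_5) = (16, 17, 5, 8, 15, 17)

v_19(9/16) = 0 (numerator and denominator both coprime to 19), so x ∈ ℤ_19^×. Compute digits iteratively via a_i = x_i mod 19, x_{i+1} = (x_i − a_i)/19, with x_0 = x:
  x_0 = 9/16;  a_0 = 16;  x_1 = (x_0 − 16)/19 = -13/16
  x_1 = -13/16;  a_1 = 17;  x_2 = (x_1 − 17)/19 = -15/16
  x_2 = -15/16;  a_2 = 5;  x_3 = (x_2 − 5)/19 = -5/16
  x_3 = -5/16;  a_3 = 8;  x_4 = (x_3 − 8)/19 = -7/16
  x_4 = -7/16;  a_4 = 15;  x_5 = (x_4 − 15)/19 = -13/16
  x_5 = -13/16;  a_5 = 17;  x_6 = (x_5 − 17)/19 = -15/16
Digits: (16, 17, 5, 8, 15, 17).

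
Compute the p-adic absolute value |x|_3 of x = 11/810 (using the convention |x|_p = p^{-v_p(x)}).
|11/810|_3 = 81

Step 1 — compute v_3(x) by factoring powers of 3 out of the numerator and denominator: v_3(11/810) = -4. Step 2 — apply |x|_p = p^{-v_p(x)} = 3^{4} = 81.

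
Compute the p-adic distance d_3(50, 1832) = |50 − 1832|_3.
d_3(50, 1832) = 1/81

Step 1 — x − y = 50 − 1832 = -1782. Step 2 — v_3(-1782) = 4 (factor: -1782 = −(3^4 · 22); the sign does not affect v_p). Step 3 — |x − y|_3 = 3^{-4} = 1/81.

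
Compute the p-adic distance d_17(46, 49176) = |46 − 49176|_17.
d_17(46, 49176) = 1/4913

Step 1 — x − y = 46 − 49176 = -49130. Step 2 — v_17(-49130) = 3 (factor: -49130 = −(17^3 · 10); the sign does not affect v_p). Step 3 — |x − y|_17 = 17^{-3} = 1/4913.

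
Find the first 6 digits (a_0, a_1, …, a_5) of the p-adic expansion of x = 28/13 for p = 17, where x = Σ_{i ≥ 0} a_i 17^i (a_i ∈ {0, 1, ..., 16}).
(a_0, …, a_5) = (10, 10, 2, 9, 6, 14)

v_17(28/13) = 0 (numerator and denominator both coprime to 17), so x ∈ ℤ_17^×. Compute digits iteratively via a_i = x_i mod 17, x_{i+1} = (x_i − a_i)/17, with x_0 = x:
  x_0 = 28/13;  a_0 = 10;  x_1 = (x_0 − 10)/17 = -6/13
  x_1 = -6/13;  a_1 = 10;  x_2 = (x_1 − 10)/17 = -8/13
  x_2 = -8/13;  a_2 = 2;  x_3 = (x_2 − 2)/17 = -2/13
  x_3 = -2/13;  a_3 = 9;  x_4 = (x_3 − 9)/17 = -7/13
  x_4 = -7/13;  a_4 = 6;  x_5 = (x_4 − 6)/17 = -5/13
  x_5 = -5/13;  a_5 = 14;  x_6 = (x_5 − 14)/17 = -11/13
Digits: (10, 10, 2, 9, 6, 14).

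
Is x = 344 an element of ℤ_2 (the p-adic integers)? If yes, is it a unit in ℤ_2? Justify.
x ∈ ℤ_2 but not a unit; v_2(x) = 3 > 0

ℤ_2 = {x ∈ ℚ_2 : v_2(x) ≥ 0} and ℤ_2^× = {x ∈ ℤ_2 : v_2(x) = 0}. Here v_2(344) = v_2(num) − v_2(den) = 3; compare against these criteria.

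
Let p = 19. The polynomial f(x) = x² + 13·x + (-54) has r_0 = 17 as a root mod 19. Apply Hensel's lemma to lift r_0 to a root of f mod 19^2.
r_1 = 207 (mod 361)

Hensel: r_{i+1} = r_i − f(r_i)·(f′(r_i))^{-1} mod 19^{i+2}, f′(x) = 2x + 13. Iterate:
  r_0 = 17 (mod 19)
  r_1 = 207 (mod 361)
Final: r = 207 satisfies f(r) ≡ 0 mod 19^2.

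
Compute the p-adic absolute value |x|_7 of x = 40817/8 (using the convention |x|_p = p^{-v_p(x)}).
|40817/8|_7 = 1/2401

Step 1 — compute v_7(x) by factoring powers of 7 out of the numerator and denominator: v_7(40817/8) = 4. Step 2 — apply |x|_p = p^{-v_p(x)} = 7^{-4} = 1/2401.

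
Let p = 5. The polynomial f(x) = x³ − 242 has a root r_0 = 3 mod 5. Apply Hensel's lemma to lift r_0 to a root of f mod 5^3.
r_2 = 123 (mod 125)

Hensel: r_{i+1} = r_i − f(r_i)/f′(r_i) mod 5^{i+2}, where f′(x) = 3x². Iterate:
  r_0 = 3 (mod 5)
  r_1 = 23 (mod 25)
  r_2 = 123 (mod 125)
Final: r = 123 with f(r) ≡ 0 mod 5^3.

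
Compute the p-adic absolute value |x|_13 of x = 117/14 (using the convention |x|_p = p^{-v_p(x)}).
|117/14|_13 = 1/13

Step 1 — compute v_13(x) by factoring powers of 13 out of the numerator and denominator: v_13(117/14) = 1. Step 2 — apply |x|_p = p^{-v_p(x)} = 13^{-1} = 1/13.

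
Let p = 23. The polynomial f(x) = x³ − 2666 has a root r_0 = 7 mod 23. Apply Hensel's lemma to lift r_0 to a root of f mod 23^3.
r_2 = 30 (mod 12167)

Hensel: r_{i+1} = r_i − f(r_i)/f′(r_i) mod 23^{i+2}, where f′(x) = 3x². Iterate:
  r_0 = 7 (mod 23)
  r_1 = 30 (mod 529)
  r_2 = 30 (mod 12167)
Final: r = 30 with f(r) ≡ 0 mod 23^3.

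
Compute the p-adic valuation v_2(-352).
v_2(-352) = 5

v_2(n) is the largest exponent k such that 2^k divides n. Factor out: -352 = -2^5 · 11. (Sign doesn't affect v_p.) So v_2(-352) = 5.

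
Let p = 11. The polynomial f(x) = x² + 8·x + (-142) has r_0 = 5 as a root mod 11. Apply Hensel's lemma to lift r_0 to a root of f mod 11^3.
r_2 = 742 (mod 1331)

Hensel: r_{i+1} = r_i − f(r_i)·(f′(r_i))^{-1} mod 11^{i+2}, f′(x) = 2x + 8. Iterate:
  r_0 = 5 (mod 11)
  r_1 = 16 (mod 121)
  r_2 = 742 (mod 1331)
Final: r = 742 satisfies f(r) ≡ 0 mod 11^3.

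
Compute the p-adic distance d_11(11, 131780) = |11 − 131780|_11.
d_11(11, 131780) = 1/14641

Step 1 — x − y = 11 − 131780 = -131769. Step 2 — v_11(-131769) = 4 (factor: -131769 = −(11^4 · 9); the sign does not affect v_p). Step 3 — |x − y|_11 = 11^{-4} = 1/14641.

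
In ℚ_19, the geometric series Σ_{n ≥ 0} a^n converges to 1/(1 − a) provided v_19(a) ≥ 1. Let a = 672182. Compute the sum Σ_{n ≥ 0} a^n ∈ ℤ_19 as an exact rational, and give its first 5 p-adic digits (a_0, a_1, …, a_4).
Σ a^n = 1/(1 − a) = -1/672181;  first 5 digits = (1, 0, 0, 3, 5)

v_19(a) = 3 ≥ 1, so the series converges in ℤ_19 to 1/(1 − a) = 1/(1 − 672182) = -1/672181. Expand this rational in ℤ_19: compute digits iteratively via d_i = x_i mod 19, x_{i+1} = (x_i − d_i)/19. The first 5 digits are (1, 0, 0, 3, 5).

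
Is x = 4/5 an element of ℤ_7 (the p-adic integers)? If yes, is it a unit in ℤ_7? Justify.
x ∈ ℤ_7^× (unit); v_7(x) = 0

ℤ_7 = {x ∈ ℚ_7 : v_7(x) ≥ 0} and ℤ_7^× = {x ∈ ℤ_7 : v_7(x) = 0}. Here v_7(4/5) = v_7(num) − v_7(den) = 0; compare against these criteria.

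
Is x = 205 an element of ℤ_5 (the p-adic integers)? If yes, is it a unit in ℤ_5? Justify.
x ∈ ℤ_5 but not a unit; v_5(x) = 1 > 0

ℤ_5 = {x ∈ ℚ_5 : v_5(x) ≥ 0} and ℤ_5^× = {x ∈ ℤ_5 : v_5(x) = 0}. Here v_5(205) = v_5(num) − v_5(den) = 1; compare against these criteria.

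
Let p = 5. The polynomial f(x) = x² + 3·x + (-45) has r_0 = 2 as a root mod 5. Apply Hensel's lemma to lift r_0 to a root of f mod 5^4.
r_3 = 557 (mod 625)

Hensel: r_{i+1} = r_i − f(r_i)·(f′(r_i))^{-1} mod 5^{i+2}, f′(x) = 2x + 3. Iterate:
  r_0 = 2 (mod 5)
  r_1 = 7 (mod 25)
  r_2 = 57 (mod 125)
  r_3 = 557 (mod 625)
Final: r = 557 satisfies f(r) ≡ 0 mod 5^4.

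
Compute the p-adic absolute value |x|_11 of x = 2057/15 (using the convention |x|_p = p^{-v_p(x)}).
|2057/15|_11 = 1/121

Step 1 — compute v_11(x) by factoring powers of 11 out of the numerator and denominator: v_11(2057/15) = 2. Step 2 — apply |x|_p = p^{-v_p(x)} = 11^{-2} = 1/121.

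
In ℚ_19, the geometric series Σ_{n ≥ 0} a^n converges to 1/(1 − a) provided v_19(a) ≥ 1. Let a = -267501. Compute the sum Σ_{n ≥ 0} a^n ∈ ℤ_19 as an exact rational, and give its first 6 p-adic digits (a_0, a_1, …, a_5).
Σ a^n = 1/(1 − a) = 1/267502;  first 6 digits = (1, 0, 0, 18, 16, 18)

v_19(a) = 3 ≥ 1, so the series converges in ℤ_19 to 1/(1 − a) = 1/(1 − (-267501)) = 1/267502. Expand this rational in ℤ_19: compute digits iteratively via d_i = x_i mod 19, x_{i+1} = (x_i − d_i)/19. The first 6 digits are (1, 0, 0, 18, 16, 18).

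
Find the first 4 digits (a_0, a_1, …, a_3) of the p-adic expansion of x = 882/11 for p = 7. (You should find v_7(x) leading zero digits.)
(a_0, …, a_3) = (0, 0, 1, 2)

v_7(882/11) = 2, so a_0 = ... = a_1 = 0. Factor out: x = 7^2 · u with u = 18/11 a unit in ℤ_7. Expand u iteratively via a_{v+i} = u_i mod 7, u_{i+1} = (u_i − a_{v+i})/7:
  u_0 = 18/11;  a_2 = 1;  u_1 = (u_0 − 1)/7 = 1/11
  u_1 = 1/11;  a_3 = 2;  u_2 = (u_1 − 2)/7 = -3/11
Digits: (0, 0, 1, 2).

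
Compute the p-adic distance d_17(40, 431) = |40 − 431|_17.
d_17(40, 431) = 1/17

Step 1 — x − y = 40 − 431 = -391. Step 2 — v_17(-391) = 1 (factor: -391 = −(17^1 · 23); the sign does not affect v_p). Step 3 — |x − y|_17 = 17^{-1} = 1/17.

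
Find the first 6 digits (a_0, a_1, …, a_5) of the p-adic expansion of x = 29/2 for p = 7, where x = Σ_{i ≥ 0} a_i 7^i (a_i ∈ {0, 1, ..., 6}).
(a_0, …, a_5) = (4, 5, 3, 3, 3, 3)

v_7(29/2) = 0 (numerator and denominator both coprime to 7), so x ∈ ℤ_7^×. Compute digits iteratively via a_i = x_i mod 7, x_{i+1} = (x_i − a_i)/7, with x_0 = x:
  x_0 = 29/2;  a_0 = 4;  x_1 = (x_0 − 4)/7 = 3/2
  x_1 = 3/2;  a_1 = 5;  x_2 = (x_1 − 5)/7 = -1/2
  x_2 = -1/2;  a_2 = 3;  x_3 = (x_2 − 3)/7 = -1/2
  x_3 = -1/2;  a_3 = 3;  x_4 = (x_3 − 3)/7 = -1/2
  x_4 = -1/2;  a_4 = 3;  x_5 = (x_4 − 3)/7 = -1/2
  x_5 = -1/2;  a_5 = 3;  x_6 = (x_5 − 3)/7 = -1/2
Digits: (4, 5, 3, 3, 3, 3).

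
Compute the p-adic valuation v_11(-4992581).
v_11(-4992581) = 5

v_11(n) is the largest exponent k such that 11^k divides n. Factor out: -4992581 = -11^5 · 31. (Sign doesn't affect v_p.) So v_11(-4992581) = 5.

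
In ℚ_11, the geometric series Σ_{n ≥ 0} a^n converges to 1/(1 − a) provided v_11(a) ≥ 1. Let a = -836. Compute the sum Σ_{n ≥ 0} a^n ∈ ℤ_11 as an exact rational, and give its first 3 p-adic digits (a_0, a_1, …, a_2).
Σ a^n = 1/(1 − a) = 1/837;  first 3 digits = (1, 1, 5)

v_11(a) = 1 ≥ 1, so the series converges in ℤ_11 to 1/(1 − a) = 1/(1 − (-836)) = 1/837. Expand this rational in ℤ_11: compute digits iteratively via d_i = x_i mod 11, x_{i+1} = (x_i − d_i)/11. The first 3 digits are (1, 1, 5).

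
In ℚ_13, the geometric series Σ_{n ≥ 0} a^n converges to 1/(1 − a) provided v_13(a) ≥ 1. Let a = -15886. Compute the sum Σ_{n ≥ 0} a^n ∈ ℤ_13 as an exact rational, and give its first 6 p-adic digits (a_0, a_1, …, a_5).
Σ a^n = 1/(1 − a) = 1/15887;  first 6 digits = (1, 0, 10, 5, 8, 3)

v_13(a) = 2 ≥ 1, so the series converges in ℤ_13 to 1/(1 − a) = 1/(1 − (-15886)) = 1/15887. Expand this rational in ℤ_13: compute digits iteratively via d_i = x_i mod 13, x_{i+1} = (x_i − d_i)/13. The first 6 digits are (1, 0, 10, 5, 8, 3).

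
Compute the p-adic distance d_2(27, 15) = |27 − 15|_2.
d_2(27, 15) = 1/4

Step 1 — x − y = 27 − 15 = 12. Step 2 — v_2(12) = 2 (factor: 12 = (2^2 · 3); the sign does not affect v_p). Step 3 — |x − y|_2 = 2^{-2} = 1/4.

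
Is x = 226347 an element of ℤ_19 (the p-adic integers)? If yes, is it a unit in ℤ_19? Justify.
x ∈ ℤ_19 but not a unit; v_19(x) = 3 > 0

ℤ_19 = {x ∈ ℚ_19 : v_19(x) ≥ 0} and ℤ_19^× = {x ∈ ℤ_19 : v_19(x) = 0}. Here v_19(226347) = v_19(num) − v_19(den) = 3; compare against these criteria.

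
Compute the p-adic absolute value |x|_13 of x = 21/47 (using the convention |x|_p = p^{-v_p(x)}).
|21/47|_13 = 1

Step 1 — compute v_13(x) by factoring powers of 13 out of the numerator and denominator: v_13(21/47) = 0. Step 2 — apply |x|_p = p^{-v_p(x)} = 13^{0} = 1.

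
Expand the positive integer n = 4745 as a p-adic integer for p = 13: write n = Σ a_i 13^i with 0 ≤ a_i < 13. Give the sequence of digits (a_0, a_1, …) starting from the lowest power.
(a_0, a_1, …) = (0, 1, 2, 2)

Repeated division by 13 gives the digits low-to-high: 4745 = 1·13^1 + 2·13^2 + 2·13^3. Digit sequence: (0, 1, 2, 2).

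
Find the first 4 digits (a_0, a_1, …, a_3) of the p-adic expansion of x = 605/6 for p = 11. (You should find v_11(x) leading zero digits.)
(a_0, …, a_3) = (0, 0, 10, 1)

v_11(605/6) = 2, so a_0 = ... = a_1 = 0. Factor out: x = 11^2 · u with u = 5/6 a unit in ℤ_11. Expand u iteratively via a_{v+i} = u_i mod 11, u_{i+1} = (u_i − a_{v+i})/11:
  u_0 = 5/6;  a_2 = 10;  u_1 = (u_0 − 10)/11 = -5/6
  u_1 = -5/6;  a_3 = 1;  u_2 = (u_1 − 1)/11 = -1/6
Digits: (0, 0, 10, 1).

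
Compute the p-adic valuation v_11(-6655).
v_11(-6655) = 3

v_11(n) is the largest exponent k such that 11^k divides n. Factor out: -6655 = -11^3 · 5. (Sign doesn't affect v_p.) So v_11(-6655) = 3.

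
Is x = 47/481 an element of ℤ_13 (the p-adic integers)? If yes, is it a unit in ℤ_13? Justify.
x ∉ ℤ_13 (v_13(x) = -1 < 0)

ℤ_13 = {x ∈ ℚ_13 : v_13(x) ≥ 0} and ℤ_13^× = {x ∈ ℤ_13 : v_13(x) = 0}. Here v_13(47/481) = v_13(num) − v_13(den) = -1; compare against these criteria.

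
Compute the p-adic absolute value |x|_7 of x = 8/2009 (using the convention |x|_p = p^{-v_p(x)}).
|8/2009|_7 = 49

Step 1 — compute v_7(x) by factoring powers of 7 out of the numerator and denominator: v_7(8/2009) = -2. Step 2 — apply |x|_p = p^{-v_p(x)} = 7^{2} = 49.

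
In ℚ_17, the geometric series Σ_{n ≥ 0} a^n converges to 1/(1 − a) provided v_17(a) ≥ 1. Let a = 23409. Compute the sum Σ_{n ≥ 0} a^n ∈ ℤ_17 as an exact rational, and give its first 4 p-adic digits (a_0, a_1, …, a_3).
Σ a^n = 1/(1 − a) = -1/23408;  first 4 digits = (1, 0, 13, 4)

v_17(a) = 2 ≥ 1, so the series converges in ℤ_17 to 1/(1 − a) = 1/(1 − 23409) = -1/23408. Expand this rational in ℤ_17: compute digits iteratively via d_i = x_i mod 17, x_{i+1} = (x_i − d_i)/17. The first 4 digits are (1, 0, 13, 4).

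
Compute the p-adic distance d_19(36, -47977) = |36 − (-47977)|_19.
d_19(36, -47977) = 1/6859

Step 1 — x − y = 36 − (-47977) = 48013. Step 2 — v_19(48013) = 3 (factor: 48013 = (19^3 · 7); the sign does not affect v_p). Step 3 — |x − y|_19 = 19^{-3} = 1/6859.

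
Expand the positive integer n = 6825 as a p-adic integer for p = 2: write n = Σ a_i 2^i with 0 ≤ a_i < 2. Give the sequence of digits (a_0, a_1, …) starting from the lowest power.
(a_0, a_1, …) = (1, 0, 0, 1, 0, 1, 0, 1, 0, 1, 0, 1, 1)

Repeated division by 2 gives the digits low-to-high: 6825 = 1 + 1·2^3 + 1·2^5 + 1·2^7 + 1·2^9 + 1·2^11 + 1·2^12. Digit sequence: (1, 0, 0, 1, 0, 1, 0, 1, 0, 1, 0, 1, 1).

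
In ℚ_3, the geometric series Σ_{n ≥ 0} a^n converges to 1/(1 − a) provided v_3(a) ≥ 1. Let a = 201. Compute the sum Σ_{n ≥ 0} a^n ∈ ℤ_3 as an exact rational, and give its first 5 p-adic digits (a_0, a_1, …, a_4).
Σ a^n = 1/(1 − a) = -1/200;  first 5 digits = (1, 1, 2, 1, 1)

v_3(a) = 1 ≥ 1, so the series converges in ℤ_3 to 1/(1 − a) = 1/(1 − 201) = -1/200. Expand this rational in ℤ_3: compute digits iteratively via d_i = x_i mod 3, x_{i+1} = (x_i − d_i)/3. The first 5 digits are (1, 1, 2, 1, 1).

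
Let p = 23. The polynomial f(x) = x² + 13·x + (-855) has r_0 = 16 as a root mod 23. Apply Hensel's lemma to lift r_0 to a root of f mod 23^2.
r_1 = 154 (mod 529)

Hensel: r_{i+1} = r_i − f(r_i)·(f′(r_i))^{-1} mod 23^{i+2}, f′(x) = 2x + 13. Iterate:
  r_0 = 16 (mod 23)
  r_1 = 154 (mod 529)
Final: r = 154 satisfies f(r) ≡ 0 mod 23^2.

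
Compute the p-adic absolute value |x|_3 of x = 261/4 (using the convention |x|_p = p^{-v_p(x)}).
|261/4|_3 = 1/9

Step 1 — compute v_3(x) by factoring powers of 3 out of the numerator and denominator: v_3(261/4) = 2. Step 2 — apply |x|_p = p^{-v_p(x)} = 3^{-2} = 1/9.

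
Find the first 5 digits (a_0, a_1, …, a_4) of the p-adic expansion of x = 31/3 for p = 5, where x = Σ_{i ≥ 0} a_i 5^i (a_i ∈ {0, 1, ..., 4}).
(a_0, …, a_4) = (2, 0, 2, 3, 1)

v_5(31/3) = 0 (numerator and denominator both coprime to 5), so x ∈ ℤ_5^×. Compute digits iteratively via a_i = x_i mod 5, x_{i+1} = (x_i − a_i)/5, with x_0 = x:
  x_0 = 31/3;  a_0 = 2;  x_1 = (x_0 − 2)/5 = 5/3
  x_1 = 5/3;  a_1 = 0;  x_2 = (x_1 − 0)/5 = 1/3
  x_2 = 1/3;  a_2 = 2;  x_3 = (x_2 − 2)/5 = -1/3
  x_3 = -1/3;  a_3 = 3;  x_4 = (x_3 − 3)/5 = -2/3
  x_4 = -2/3;  a_4 = 1;  x_5 = (x_4 − 1)/5 = -1/3
Digits: (2, 0, 2, 3, 1).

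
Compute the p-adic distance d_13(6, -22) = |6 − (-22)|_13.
d_13(6, -22) = 1

Step 1 — x − y = 6 − (-22) = 28. Step 2 — v_13(28) = 0 (factor: 28 = (13^0 · 28); the sign does not affect v_p). Step 3 — |x − y|_13 = 13^{0} = 1.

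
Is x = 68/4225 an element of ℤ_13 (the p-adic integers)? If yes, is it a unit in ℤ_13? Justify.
x ∉ ℤ_13 (v_13(x) = -2 < 0)

ℤ_13 = {x ∈ ℚ_13 : v_13(x) ≥ 0} and ℤ_13^× = {x ∈ ℤ_13 : v_13(x) = 0}. Here v_13(68/4225) = v_13(num) − v_13(den) = -2; compare against these criteria.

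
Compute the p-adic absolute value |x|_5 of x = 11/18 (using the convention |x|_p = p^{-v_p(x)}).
|11/18|_5 = 1

Step 1 — compute v_5(x) by factoring powers of 5 out of the numerator and denominator: v_5(11/18) = 0. Step 2 — apply |x|_p = p^{-v_p(x)} = 5^{0} = 1.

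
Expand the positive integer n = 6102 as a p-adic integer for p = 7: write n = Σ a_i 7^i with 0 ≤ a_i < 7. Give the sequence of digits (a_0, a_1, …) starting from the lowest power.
(a_0, a_1, …) = (5, 3, 5, 3, 2)

Repeated division by 7 gives the digits low-to-high: 6102 = 5 + 3·7^1 + 5·7^2 + 3·7^3 + 2·7^4. Digit sequence: (5, 3, 5, 3, 2).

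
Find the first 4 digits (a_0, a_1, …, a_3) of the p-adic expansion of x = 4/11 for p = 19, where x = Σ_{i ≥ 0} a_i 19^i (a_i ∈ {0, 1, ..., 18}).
(a_0, …, a_3) = (9, 3, 5, 17)

v_19(4/11) = 0 (numerator and denominator both coprime to 19), so x ∈ ℤ_19^×. Compute digits iteratively via a_i = x_i mod 19, x_{i+1} = (x_i − a_i)/19, with x_0 = x:
  x_0 = 4/11;  a_0 = 9;  x_1 = (x_0 − 9)/19 = -5/11
  x_1 = -5/11;  a_1 = 3;  x_2 = (x_1 − 3)/19 = -2/11
  x_2 = -2/11;  a_2 = 5;  x_3 = (x_2 − 5)/19 = -3/11
  x_3 = -3/11;  a_3 = 17;  x_4 = (x_3 − 17)/19 = -10/11
Digits: (9, 3, 5, 17).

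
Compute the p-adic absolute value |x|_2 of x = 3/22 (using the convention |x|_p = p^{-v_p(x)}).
|3/22|_2 = 2

Step 1 — compute v_2(x) by factoring powers of 2 out of the numerator and denominator: v_2(3/22) = -1. Step 2 — apply |x|_p = p^{-v_p(x)} = 2^{1} = 2.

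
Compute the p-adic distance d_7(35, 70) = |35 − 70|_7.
d_7(35, 70) = 1/7

Step 1 — x − y = 35 − 70 = -35. Step 2 — v_7(-35) = 1 (factor: -35 = −(7^1 · 5); the sign does not affect v_p). Step 3 — |x − y|_7 = 7^{-1} = 1/7.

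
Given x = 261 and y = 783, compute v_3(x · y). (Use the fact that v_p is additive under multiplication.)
v_3(204363) = 5

v_p(x) = 2 (factor: 261 = 3^2 · 29); v_p(y) = 3 (factor: 783 = 3^3 · 29). Additivity: v_p(xy) = v_p(x) + v_p(y) = 2 + 3 = 5. (Direct check: xy = 204363 = 3^5 · (841).)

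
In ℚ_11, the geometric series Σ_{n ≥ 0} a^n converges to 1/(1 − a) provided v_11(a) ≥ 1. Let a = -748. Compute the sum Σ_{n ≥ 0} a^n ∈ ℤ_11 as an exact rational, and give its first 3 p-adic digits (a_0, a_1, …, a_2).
Σ a^n = 1/(1 − a) = 1/749;  first 3 digits = (1, 9, 8)

v_11(a) = 1 ≥ 1, so the series converges in ℤ_11 to 1/(1 − a) = 1/(1 − (-748)) = 1/749. Expand this rational in ℤ_11: compute digits iteratively via d_i = x_i mod 11, x_{i+1} = (x_i − d_i)/11. The first 3 digits are (1, 9, 8).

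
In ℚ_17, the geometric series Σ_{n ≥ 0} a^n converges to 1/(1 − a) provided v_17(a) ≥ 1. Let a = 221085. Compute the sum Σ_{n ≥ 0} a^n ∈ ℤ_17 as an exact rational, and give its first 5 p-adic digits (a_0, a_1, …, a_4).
Σ a^n = 1/(1 − a) = -1/221084;  first 5 digits = (1, 0, 0, 11, 2)

v_17(a) = 3 ≥ 1, so the series converges in ℤ_17 to 1/(1 − a) = 1/(1 − 221085) = -1/221084. Expand this rational in ℤ_17: compute digits iteratively via d_i = x_i mod 17, x_{i+1} = (x_i − d_i)/17. The first 5 digits are (1, 0, 0, 11, 2).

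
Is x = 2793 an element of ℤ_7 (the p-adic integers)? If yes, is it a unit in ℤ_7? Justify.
x ∈ ℤ_7 but not a unit; v_7(x) = 2 > 0

ℤ_7 = {x ∈ ℚ_7 : v_7(x) ≥ 0} and ℤ_7^× = {x ∈ ℤ_7 : v_7(x) = 0}. Here v_7(2793) = v_7(num) − v_7(den) = 2; compare against these criteria.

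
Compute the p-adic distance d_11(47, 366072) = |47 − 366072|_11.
d_11(47, 366072) = 1/14641

Step 1 — x − y = 47 − 366072 = -366025. Step 2 — v_11(-366025) = 4 (factor: -366025 = −(11^4 · 25); the sign does not affect v_p). Step 3 — |x − y|_11 = 11^{-4} = 1/14641.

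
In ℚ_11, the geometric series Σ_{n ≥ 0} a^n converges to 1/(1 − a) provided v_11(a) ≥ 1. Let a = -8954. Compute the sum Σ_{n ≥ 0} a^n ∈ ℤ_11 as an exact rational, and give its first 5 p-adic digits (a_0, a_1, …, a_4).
Σ a^n = 1/(1 − a) = 1/8955;  first 5 digits = (1, 0, 3, 4, 8)

v_11(a) = 2 ≥ 1, so the series converges in ℤ_11 to 1/(1 − a) = 1/(1 − (-8954)) = 1/8955. Expand this rational in ℤ_11: compute digits iteratively via d_i = x_i mod 11, x_{i+1} = (x_i − d_i)/11. The first 5 digits are (1, 0, 3, 4, 8).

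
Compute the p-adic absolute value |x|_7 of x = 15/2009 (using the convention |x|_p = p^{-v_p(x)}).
|15/2009|_7 = 49

Step 1 — compute v_7(x) by factoring powers of 7 out of the numerator and denominator: v_7(15/2009) = -2. Step 2 — apply |x|_p = p^{-v_p(x)} = 7^{2} = 49.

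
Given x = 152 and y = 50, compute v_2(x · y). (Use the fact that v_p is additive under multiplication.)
v_2(7600) = 4

v_p(x) = 3 (factor: 152 = 2^3 · 19); v_p(y) = 1 (factor: 50 = 2^1 · 25). Additivity: v_p(xy) = v_p(x) + v_p(y) = 3 + 1 = 4. (Direct check: xy = 7600 = 2^4 · (475).)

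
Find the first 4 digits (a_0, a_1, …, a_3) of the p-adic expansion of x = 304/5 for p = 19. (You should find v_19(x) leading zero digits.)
(a_0, …, a_3) = (0, 7, 15, 3)

v_19(304/5) = 1, so a_0 = ... = a_0 = 0. Factor out: x = 19^1 · u with u = 16/5 a unit in ℤ_19. Expand u iteratively via a_{v+i} = u_i mod 19, u_{i+1} = (u_i − a_{v+i})/19:
  u_0 = 16/5;  a_1 = 7;  u_1 = (u_0 − 7)/19 = -1/5
  u_1 = -1/5;  a_2 = 15;  u_2 = (u_1 − 15)/19 = -4/5
  u_2 = -4/5;  a_3 = 3;  u_3 = (u_2 − 3)/19 = -1/5
Digits: (0, 7, 15, 3).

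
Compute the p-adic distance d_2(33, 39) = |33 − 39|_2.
d_2(33, 39) = 1/2

Step 1 — x − y = 33 − 39 = -6. Step 2 — v_2(-6) = 1 (factor: -6 = −(2^1 · 3); the sign does not affect v_p). Step 3 — |x − y|_2 = 2^{-1} = 1/2.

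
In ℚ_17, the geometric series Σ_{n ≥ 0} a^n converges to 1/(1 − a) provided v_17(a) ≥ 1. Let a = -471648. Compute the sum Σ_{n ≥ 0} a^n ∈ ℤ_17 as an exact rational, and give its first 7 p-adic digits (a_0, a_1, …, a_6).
Σ a^n = 1/(1 − a) = 1/471649;  first 7 digits = (1, 0, 0, 6, 11, 16, 1)

v_17(a) = 3 ≥ 1, so the series converges in ℤ_17 to 1/(1 − a) = 1/(1 − (-471648)) = 1/471649. Expand this rational in ℤ_17: compute digits iteratively via d_i = x_i mod 17, x_{i+1} = (x_i − d_i)/17. The first 7 digits are (1, 0, 0, 6, 11, 16, 1).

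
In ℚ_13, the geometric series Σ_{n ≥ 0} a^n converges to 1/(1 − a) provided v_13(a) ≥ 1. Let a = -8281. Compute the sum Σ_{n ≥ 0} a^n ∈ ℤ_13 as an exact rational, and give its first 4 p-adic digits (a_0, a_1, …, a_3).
Σ a^n = 1/(1 − a) = 1/8282;  first 4 digits = (1, 0, 3, 9)

v_13(a) = 2 ≥ 1, so the series converges in ℤ_13 to 1/(1 − a) = 1/(1 − (-8281)) = 1/8282. Expand this rational in ℤ_13: compute digits iteratively via d_i = x_i mod 13, x_{i+1} = (x_i − d_i)/13. The first 4 digits are (1, 0, 3, 9).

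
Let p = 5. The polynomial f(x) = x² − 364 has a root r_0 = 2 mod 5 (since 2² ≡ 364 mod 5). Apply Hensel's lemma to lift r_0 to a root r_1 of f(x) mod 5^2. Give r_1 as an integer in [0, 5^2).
r_1 = 17 (mod 25)

Hensel's recurrence: r_{i+1} = r_i − f(r_i)·(f′(r_i))^{-1} mod 5^{i+2}, with f′(x) = 2x. Iterate:
  r_0 = 2 (mod 5)
  r_1 = 17 (mod 25)
Final: r_1 = 17, and one checks f(r_1) ≡ 0 mod 5^2.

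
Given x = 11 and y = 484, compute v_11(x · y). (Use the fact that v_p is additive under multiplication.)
v_11(5324) = 3

v_p(x) = 1 (factor: 11 = 11^1 · 1); v_p(y) = 2 (factor: 484 = 11^2 · 4). Additivity: v_p(xy) = v_p(x) + v_p(y) = 1 + 2 = 3. (Direct check: xy = 5324 = 11^3 · (4).)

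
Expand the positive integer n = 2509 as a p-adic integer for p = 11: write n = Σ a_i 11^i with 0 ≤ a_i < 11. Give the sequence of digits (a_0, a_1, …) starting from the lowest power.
(a_0, a_1, …) = (1, 8, 9, 1)

Repeated division by 11 gives the digits low-to-high: 2509 = 1 + 8·11^1 + 9·11^2 + 1·11^3. Digit sequence: (1, 8, 9, 1).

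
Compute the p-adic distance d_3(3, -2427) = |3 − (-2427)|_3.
d_3(3, -2427) = 1/243

Step 1 — x − y = 3 − (-2427) = 2430. Step 2 — v_3(2430) = 5 (factor: 2430 = (3^5 · 10); the sign does not affect v_p). Step 3 — |x − y|_3 = 3^{-5} = 1/243.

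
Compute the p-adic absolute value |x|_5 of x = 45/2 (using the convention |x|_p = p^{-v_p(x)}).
|45/2|_5 = 1/5

Step 1 — compute v_5(x) by factoring powers of 5 out of the numerator and denominator: v_5(45/2) = 1. Step 2 — apply |x|_p = p^{-v_p(x)} = 5^{-1} = 1/5.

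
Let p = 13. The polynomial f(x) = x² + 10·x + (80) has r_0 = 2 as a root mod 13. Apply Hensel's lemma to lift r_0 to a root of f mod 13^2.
r_1 = 67 (mod 169)

Hensel: r_{i+1} = r_i − f(r_i)·(f′(r_i))^{-1} mod 13^{i+2}, f′(x) = 2x + 10. Iterate:
  r_0 = 2 (mod 13)
  r_1 = 67 (mod 169)
Final: r = 67 satisfies f(r) ≡ 0 mod 13^2.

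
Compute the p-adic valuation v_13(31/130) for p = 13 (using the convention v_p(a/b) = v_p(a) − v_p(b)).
v_13(31/130) = -1

Factor powers of 13 from the numerator and denominator of the reduced fraction: 31 = 13^0 · 31 and 130 = 13^1 · 10. Apply v_p(a/b) = v_p(a) − v_p(b): v_13(31/130) = 0 − 1 = -1.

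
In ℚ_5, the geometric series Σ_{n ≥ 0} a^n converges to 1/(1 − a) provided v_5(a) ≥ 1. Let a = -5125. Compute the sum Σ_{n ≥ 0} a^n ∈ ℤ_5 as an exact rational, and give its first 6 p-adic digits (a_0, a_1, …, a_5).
Σ a^n = 1/(1 − a) = 1/5126;  first 6 digits = (1, 0, 0, 4, 1, 3)

v_5(a) = 3 ≥ 1, so the series converges in ℤ_5 to 1/(1 − a) = 1/(1 − (-5125)) = 1/5126. Expand this rational in ℤ_5: compute digits iteratively via d_i = x_i mod 5, x_{i+1} = (x_i − d_i)/5. The first 6 digits are (1, 0, 0, 4, 1, 3).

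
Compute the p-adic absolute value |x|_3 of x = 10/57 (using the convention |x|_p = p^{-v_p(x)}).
|10/57|_3 = 3

Step 1 — compute v_3(x) by factoring powers of 3 out of the numerator and denominator: v_3(10/57) = -1. Step 2 — apply |x|_p = p^{-v_p(x)} = 3^{1} = 3.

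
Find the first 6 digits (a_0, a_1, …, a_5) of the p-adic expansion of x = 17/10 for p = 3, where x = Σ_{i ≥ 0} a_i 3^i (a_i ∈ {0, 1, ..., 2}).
(a_0, …, a_5) = (2, 2, 2, 0, 0, 2)

v_3(17/10) = 0 (numerator and denominator both coprime to 3), so x ∈ ℤ_3^×. Compute digits iteratively via a_i = x_i mod 3, x_{i+1} = (x_i − a_i)/3, with x_0 = x:
  x_0 = 17/10;  a_0 = 2;  x_1 = (x_0 − 2)/3 = -1/10
  x_1 = -1/10;  a_1 = 2;  x_2 = (x_1 − 2)/3 = -7/10
  x_2 = -7/10;  a_2 = 2;  x_3 = (x_2 − 2)/3 = -9/10
  x_3 = -9/10;  a_3 = 0;  x_4 = (x_3 − 0)/3 = -3/10
  x_4 = -3/10;  a_4 = 0;  x_5 = (x_4 − 0)/3 = -1/10
  x_5 = -1/10;  a_5 = 2;  x_6 = (x_5 − 2)/3 = -7/10
Digits: (2, 2, 2, 0, 0, 2).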